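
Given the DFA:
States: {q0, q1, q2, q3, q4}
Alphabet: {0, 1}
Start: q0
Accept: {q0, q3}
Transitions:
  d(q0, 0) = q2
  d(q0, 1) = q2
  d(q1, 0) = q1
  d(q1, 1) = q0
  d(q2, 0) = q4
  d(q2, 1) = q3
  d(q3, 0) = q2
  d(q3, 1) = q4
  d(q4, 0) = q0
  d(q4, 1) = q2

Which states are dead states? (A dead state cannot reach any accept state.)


Forward reachability from each state:
  q0 -> reaches accept state q0 (live)
  q1 -> reaches accept state q0 (live)
  q2 -> reaches accept state q0 (live)
  q3 -> reaches accept state q0 (live)
  q4 -> reaches accept state q0 (live)

None (all states can reach an accept state)


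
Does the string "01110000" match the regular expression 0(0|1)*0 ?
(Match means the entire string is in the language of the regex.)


|string| = 8; first = '0'; last = '0'

Yes, "01110000" matches 0(0|1)*0


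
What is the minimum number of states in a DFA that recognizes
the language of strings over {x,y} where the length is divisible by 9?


States track (length) mod 9.
Need 9 states: one per remainder 0..8; accept = remainder 0.

9


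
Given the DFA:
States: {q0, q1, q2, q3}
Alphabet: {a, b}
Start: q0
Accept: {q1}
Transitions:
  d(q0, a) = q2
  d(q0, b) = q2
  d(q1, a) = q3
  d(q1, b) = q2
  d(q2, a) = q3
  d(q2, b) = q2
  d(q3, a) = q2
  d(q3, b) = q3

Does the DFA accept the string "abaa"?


Trace: q0 -> q2 -> q2 -> q3 -> q2
Final state: q2
Accept states: {q1}

No, rejected (final state q2 is not an accept state)


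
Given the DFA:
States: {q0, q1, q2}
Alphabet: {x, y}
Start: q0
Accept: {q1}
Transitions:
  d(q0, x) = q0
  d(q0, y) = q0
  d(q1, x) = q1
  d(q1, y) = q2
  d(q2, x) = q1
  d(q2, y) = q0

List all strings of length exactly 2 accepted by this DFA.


All strings of length 2: 4 total
Accepted: 0

None


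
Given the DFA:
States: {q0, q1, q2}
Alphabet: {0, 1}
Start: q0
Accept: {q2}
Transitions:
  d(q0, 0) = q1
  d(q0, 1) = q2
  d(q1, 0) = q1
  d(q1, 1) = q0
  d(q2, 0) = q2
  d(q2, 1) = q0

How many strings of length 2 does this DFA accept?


Enumerating all length-2 strings:
  "00" -> q1 [reject]
  "01" -> q0 [reject]
  "10" -> q2 [accept]
  "11" -> q0 [reject]

1 out of 4


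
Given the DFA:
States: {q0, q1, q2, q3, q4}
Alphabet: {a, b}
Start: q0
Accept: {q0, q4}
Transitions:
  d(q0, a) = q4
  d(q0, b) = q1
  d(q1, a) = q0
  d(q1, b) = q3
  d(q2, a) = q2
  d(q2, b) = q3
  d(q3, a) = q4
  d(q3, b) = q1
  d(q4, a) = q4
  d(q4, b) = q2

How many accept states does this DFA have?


Accept states listed: {q0, q4}
Counting: q0(1) q4(2)

2


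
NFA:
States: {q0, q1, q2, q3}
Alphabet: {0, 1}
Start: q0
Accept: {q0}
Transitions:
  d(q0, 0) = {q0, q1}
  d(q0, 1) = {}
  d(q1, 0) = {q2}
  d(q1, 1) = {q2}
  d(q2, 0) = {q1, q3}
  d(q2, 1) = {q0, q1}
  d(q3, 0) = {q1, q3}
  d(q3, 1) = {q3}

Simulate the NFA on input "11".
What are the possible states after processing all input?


Start: {q0}
  --1--> {}
  --1--> {}

{} (empty set, no valid transitions)


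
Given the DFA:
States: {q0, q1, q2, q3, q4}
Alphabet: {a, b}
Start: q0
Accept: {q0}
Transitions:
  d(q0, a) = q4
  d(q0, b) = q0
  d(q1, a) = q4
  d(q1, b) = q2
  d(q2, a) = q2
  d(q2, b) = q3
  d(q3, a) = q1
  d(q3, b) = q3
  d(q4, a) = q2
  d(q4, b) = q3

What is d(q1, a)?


Looking up transition d(q1, a)

q4


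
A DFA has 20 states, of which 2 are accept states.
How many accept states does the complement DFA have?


Complement swaps accept and non-accept states.
20 - 2 = 18

18


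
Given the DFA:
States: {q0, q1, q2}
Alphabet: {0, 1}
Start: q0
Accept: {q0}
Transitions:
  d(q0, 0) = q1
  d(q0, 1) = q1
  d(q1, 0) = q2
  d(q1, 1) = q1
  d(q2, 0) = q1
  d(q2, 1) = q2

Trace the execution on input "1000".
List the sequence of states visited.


Input: 1000
d(q0, 1) = q1
d(q1, 0) = q2
d(q2, 0) = q1
d(q1, 0) = q2


q0 -> q1 -> q2 -> q1 -> q2


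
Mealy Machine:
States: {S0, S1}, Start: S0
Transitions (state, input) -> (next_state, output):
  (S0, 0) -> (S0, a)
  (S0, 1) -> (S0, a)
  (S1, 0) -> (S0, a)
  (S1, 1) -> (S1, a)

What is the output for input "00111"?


Step-by-step:
  (S0, 0) -> (S0, a)
  (S0, 0) -> (S0, a)
  (S0, 1) -> (S0, a)
  (S0, 1) -> (S0, a)
  (S0, 1) -> (S0, a)

"aaaaa"


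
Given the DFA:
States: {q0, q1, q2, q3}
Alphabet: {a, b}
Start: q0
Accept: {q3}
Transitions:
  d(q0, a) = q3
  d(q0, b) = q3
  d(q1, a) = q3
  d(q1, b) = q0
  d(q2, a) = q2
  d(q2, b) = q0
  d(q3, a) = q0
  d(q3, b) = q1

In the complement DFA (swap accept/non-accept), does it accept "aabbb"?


Trace: q0 -> q3 -> q0 -> q3 -> q1 -> q0
Final: q0
Original accept: {q3}
Complement: q0 is not in original accept

Yes, complement accepts (original rejects)


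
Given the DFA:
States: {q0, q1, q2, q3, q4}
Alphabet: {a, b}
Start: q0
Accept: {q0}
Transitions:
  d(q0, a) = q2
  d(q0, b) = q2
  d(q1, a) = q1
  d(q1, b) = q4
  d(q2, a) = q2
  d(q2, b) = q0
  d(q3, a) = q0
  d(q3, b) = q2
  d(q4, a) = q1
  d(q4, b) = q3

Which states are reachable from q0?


BFS from q0:
  layer 0: {q0}
  layer 1: {q2}

{q0, q2}


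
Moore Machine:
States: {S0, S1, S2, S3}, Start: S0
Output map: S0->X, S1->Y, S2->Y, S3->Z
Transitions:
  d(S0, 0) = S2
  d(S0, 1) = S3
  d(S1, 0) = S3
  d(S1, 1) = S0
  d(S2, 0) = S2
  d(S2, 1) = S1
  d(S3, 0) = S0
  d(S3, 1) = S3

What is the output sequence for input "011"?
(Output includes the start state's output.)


Start: S0 (output X)
  --0--> S2 (output Y)
  --1--> S1 (output Y)
  --1--> S0 (output X)

"XYYX"


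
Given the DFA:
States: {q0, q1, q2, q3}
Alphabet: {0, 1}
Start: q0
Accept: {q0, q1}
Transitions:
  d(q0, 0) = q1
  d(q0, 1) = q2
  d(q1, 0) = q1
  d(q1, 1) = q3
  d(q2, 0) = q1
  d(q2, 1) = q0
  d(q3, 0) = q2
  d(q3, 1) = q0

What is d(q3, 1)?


Looking up transition d(q3, 1)

q0


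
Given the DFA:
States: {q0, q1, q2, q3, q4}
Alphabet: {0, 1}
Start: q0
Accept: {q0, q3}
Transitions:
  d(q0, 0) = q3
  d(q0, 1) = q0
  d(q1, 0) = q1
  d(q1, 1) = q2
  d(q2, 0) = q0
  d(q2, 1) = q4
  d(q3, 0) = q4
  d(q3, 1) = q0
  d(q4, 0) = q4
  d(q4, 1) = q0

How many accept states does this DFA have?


Accept states listed: {q0, q3}
Counting: q0(1) q3(2)

2


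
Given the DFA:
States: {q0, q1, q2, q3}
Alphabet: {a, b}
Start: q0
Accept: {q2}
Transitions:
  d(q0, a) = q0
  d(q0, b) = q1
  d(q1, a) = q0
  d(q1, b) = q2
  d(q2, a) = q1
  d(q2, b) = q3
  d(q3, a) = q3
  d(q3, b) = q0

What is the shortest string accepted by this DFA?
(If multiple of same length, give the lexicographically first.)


BFS by string length (lex-first path to each state shown):
  len 0: q0<-""
  len 1: q0<-"a", q1<-"b"
  len 2: q0<-"aa", q1<-"ab", q2<-"bb"
Found accept state at length 2.

"bb"


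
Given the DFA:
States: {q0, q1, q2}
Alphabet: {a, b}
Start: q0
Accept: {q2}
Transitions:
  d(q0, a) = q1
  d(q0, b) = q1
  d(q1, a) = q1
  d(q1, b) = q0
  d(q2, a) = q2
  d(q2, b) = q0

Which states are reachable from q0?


BFS from q0:
  layer 0: {q0}
  layer 1: {q1}

{q0, q1}


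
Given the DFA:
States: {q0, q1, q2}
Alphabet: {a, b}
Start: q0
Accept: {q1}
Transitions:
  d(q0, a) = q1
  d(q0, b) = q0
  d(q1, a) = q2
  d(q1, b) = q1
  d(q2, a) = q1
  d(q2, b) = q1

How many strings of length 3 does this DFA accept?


Enumerating all length-3 strings:
  "aaa" -> q1 [accept]
  "aab" -> q1 [accept]
  "aba" -> q2 [reject]
  "abb" -> q1 [accept]
  "baa" -> q2 [reject]
  "bab" -> q1 [accept]
  "bba" -> q1 [accept]
  "bbb" -> q0 [reject]

5 out of 8


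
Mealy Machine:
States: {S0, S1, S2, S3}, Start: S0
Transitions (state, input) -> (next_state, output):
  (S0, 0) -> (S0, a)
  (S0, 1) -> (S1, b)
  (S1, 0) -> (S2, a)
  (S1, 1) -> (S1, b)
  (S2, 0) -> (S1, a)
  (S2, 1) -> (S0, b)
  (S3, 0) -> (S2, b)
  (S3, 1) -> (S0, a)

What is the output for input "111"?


Step-by-step:
  (S0, 1) -> (S1, b)
  (S1, 1) -> (S1, b)
  (S1, 1) -> (S1, b)

"bbb"


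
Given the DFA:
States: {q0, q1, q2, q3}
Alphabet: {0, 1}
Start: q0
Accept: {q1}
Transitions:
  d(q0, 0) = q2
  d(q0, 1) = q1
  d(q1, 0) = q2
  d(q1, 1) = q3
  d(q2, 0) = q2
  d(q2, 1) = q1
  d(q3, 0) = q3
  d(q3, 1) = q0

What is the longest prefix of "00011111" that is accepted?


Run the DFA, marking each prefix where the state is accepting:
  "" -> q0 [reject]
  "0" -> q2 [reject]
  "00" -> q2 [reject]
  "000" -> q2 [reject]
  "0001" -> q1 [accept]
  "00011" -> q3 [reject]
  "000111" -> q0 [reject]
  "0001111" -> q1 [accept]
  "00011111" -> q3 [reject]

"0001111"


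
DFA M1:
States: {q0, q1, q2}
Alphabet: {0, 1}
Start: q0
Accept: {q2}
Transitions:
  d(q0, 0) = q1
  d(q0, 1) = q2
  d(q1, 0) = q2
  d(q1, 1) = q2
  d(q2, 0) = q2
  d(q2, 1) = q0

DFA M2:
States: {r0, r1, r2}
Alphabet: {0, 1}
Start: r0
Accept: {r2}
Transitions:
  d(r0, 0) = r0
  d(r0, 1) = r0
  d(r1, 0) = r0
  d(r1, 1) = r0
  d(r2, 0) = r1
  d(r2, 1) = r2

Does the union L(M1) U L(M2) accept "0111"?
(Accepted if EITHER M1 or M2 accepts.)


M1: final=q2 accepted=True
M2: final=r0 accepted=False

Yes, union accepts


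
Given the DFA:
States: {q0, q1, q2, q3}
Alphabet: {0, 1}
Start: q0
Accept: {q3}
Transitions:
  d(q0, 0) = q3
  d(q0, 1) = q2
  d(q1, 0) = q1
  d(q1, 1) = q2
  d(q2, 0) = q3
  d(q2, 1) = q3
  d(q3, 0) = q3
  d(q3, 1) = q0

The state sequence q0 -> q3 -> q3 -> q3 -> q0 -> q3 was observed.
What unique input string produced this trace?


Trace back each transition to find the symbol:
  q0 --[0]--> q3
  q3 --[0]--> q3
  q3 --[0]--> q3
  q3 --[1]--> q0
  q0 --[0]--> q3

"00010"


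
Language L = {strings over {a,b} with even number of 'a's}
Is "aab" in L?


count('a') = 2; 2 mod 2 = 0

Yes, "aab" is in L


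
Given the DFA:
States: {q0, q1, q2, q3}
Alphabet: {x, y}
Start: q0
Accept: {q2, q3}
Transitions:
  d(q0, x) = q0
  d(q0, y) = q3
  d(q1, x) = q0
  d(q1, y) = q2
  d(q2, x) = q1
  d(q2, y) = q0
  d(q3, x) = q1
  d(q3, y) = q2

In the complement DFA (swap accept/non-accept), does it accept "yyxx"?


Trace: q0 -> q3 -> q2 -> q1 -> q0
Final: q0
Original accept: {q2, q3}
Complement: q0 is not in original accept

Yes, complement accepts (original rejects)


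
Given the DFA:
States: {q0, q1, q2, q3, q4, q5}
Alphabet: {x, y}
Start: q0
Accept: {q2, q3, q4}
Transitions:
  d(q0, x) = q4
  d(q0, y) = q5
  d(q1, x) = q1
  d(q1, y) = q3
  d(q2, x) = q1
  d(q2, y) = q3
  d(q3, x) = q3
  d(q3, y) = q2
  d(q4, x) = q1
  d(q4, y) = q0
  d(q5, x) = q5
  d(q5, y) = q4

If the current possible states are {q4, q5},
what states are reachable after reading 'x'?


Apply transition on 'x' from each current state:
  d(q4, x) = q1
  d(q5, x) = q5

{q1, q5}


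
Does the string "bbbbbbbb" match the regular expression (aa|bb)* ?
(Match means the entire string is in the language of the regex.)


|string| = 8; first = 'b'; last = 'b'

Yes, "bbbbbbbb" matches (aa|bb)*


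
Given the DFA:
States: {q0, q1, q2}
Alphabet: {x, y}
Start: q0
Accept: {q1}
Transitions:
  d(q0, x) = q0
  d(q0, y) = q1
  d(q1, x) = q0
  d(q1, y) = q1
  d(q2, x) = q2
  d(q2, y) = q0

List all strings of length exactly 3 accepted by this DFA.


All strings of length 3: 8 total
Accepted: 4

"xxy", "xyy", "yxy", "yyy"


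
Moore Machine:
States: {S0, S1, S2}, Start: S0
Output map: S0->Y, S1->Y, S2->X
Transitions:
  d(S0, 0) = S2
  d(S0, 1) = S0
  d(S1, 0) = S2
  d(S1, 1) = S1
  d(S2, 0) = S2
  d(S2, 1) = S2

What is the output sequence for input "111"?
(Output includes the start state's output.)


Start: S0 (output Y)
  --1--> S0 (output Y)
  --1--> S0 (output Y)
  --1--> S0 (output Y)

"YYYY"


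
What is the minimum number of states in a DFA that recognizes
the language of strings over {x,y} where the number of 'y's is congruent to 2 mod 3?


States track (count of 'y') mod 3.
Need 3 states: one per remainder 0..2; accept = remainder 2.

3


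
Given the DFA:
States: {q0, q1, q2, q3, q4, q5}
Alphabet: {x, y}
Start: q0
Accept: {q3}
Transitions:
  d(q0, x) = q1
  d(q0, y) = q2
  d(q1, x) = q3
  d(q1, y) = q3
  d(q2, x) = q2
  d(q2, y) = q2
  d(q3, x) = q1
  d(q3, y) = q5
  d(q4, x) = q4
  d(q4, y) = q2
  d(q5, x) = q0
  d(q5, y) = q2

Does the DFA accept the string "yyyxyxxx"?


Trace: q0 -> q2 -> q2 -> q2 -> q2 -> q2 -> q2 -> q2 -> q2
Final state: q2
Accept states: {q3}

No, rejected (final state q2 is not an accept state)


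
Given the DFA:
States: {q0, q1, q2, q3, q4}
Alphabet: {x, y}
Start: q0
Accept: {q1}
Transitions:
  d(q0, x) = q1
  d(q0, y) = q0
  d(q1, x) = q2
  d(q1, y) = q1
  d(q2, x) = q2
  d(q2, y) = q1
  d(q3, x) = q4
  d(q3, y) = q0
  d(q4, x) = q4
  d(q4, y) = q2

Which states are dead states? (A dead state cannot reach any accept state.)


Forward reachability from each state:
  q0 -> reaches accept state q1 (live)
  q1 -> reaches accept state q1 (live)
  q2 -> reaches accept state q1 (live)
  q3 -> reaches accept state q1 (live)
  q4 -> reaches accept state q1 (live)

None (all states can reach an accept state)


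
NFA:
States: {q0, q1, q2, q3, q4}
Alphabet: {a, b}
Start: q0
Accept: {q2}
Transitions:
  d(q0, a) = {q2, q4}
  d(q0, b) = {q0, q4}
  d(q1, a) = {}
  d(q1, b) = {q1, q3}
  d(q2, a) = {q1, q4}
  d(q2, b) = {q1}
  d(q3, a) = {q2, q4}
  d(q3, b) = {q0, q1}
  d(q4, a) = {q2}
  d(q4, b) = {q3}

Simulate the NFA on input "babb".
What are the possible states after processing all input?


Start: {q0}
  --b--> {q0, q4}
  --a--> {q2, q4}
  --b--> {q1, q3}
  --b--> {q0, q1, q3}

{q0, q1, q3}


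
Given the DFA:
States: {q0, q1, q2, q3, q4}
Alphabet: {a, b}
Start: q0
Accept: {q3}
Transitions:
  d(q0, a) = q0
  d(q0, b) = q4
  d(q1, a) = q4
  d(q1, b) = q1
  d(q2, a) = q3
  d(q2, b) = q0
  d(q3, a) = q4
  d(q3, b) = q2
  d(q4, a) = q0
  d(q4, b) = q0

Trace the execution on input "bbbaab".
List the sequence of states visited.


Input: bbbaab
d(q0, b) = q4
d(q4, b) = q0
d(q0, b) = q4
d(q4, a) = q0
d(q0, a) = q0
d(q0, b) = q4


q0 -> q4 -> q0 -> q4 -> q0 -> q0 -> q4


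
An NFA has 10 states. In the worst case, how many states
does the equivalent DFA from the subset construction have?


Subset construction: one DFA state per subset of NFA states.
2^10 = 1024

1024


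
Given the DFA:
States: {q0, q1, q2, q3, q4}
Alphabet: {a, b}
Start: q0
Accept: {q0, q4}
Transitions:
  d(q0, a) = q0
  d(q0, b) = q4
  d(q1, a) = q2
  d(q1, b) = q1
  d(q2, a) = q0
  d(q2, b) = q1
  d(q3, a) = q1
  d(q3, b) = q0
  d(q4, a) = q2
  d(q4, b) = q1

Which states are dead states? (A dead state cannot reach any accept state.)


Forward reachability from each state:
  q0 -> reaches accept state q0 (live)
  q1 -> reaches accept state q0 (live)
  q2 -> reaches accept state q0 (live)
  q3 -> reaches accept state q0 (live)
  q4 -> reaches accept state q0 (live)

None (all states can reach an accept state)


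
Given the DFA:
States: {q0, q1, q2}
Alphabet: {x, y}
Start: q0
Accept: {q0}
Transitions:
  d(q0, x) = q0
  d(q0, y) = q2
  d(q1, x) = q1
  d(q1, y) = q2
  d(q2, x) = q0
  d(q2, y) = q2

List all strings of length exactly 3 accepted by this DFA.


All strings of length 3: 8 total
Accepted: 4

"xxx", "xyx", "yxx", "yyx"


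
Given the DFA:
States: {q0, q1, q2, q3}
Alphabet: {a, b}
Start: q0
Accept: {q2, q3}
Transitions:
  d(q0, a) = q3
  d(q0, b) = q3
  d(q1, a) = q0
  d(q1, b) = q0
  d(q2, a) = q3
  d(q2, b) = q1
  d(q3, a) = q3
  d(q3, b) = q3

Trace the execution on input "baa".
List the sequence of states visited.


Input: baa
d(q0, b) = q3
d(q3, a) = q3
d(q3, a) = q3


q0 -> q3 -> q3 -> q3


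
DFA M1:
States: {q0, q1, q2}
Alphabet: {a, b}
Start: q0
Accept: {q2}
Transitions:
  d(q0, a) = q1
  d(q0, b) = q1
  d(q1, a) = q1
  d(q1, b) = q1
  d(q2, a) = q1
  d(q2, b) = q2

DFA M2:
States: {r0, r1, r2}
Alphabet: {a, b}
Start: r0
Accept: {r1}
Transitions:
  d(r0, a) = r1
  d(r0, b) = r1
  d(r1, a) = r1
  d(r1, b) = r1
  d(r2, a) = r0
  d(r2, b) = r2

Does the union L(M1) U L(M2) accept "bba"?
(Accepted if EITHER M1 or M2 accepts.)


M1: final=q1 accepted=False
M2: final=r1 accepted=True

Yes, union accepts


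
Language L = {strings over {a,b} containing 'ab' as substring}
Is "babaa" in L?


'ab' occurs at index 1

Yes, "babaa" is in L


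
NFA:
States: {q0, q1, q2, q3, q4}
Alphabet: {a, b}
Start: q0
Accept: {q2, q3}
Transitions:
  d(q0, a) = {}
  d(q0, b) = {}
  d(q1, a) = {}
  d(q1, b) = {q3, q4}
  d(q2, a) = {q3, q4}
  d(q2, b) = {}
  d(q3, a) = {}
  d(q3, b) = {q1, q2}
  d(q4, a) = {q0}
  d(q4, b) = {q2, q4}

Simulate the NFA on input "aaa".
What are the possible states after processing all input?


Start: {q0}
  --a--> {}
  --a--> {}
  --a--> {}

{} (empty set, no valid transitions)


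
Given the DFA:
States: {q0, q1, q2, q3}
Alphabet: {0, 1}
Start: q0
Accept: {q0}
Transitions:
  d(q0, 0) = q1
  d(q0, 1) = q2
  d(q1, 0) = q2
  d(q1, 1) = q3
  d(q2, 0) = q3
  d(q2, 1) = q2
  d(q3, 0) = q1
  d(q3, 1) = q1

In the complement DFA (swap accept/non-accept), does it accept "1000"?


Trace: q0 -> q2 -> q3 -> q1 -> q2
Final: q2
Original accept: {q0}
Complement: q2 is not in original accept

Yes, complement accepts (original rejects)


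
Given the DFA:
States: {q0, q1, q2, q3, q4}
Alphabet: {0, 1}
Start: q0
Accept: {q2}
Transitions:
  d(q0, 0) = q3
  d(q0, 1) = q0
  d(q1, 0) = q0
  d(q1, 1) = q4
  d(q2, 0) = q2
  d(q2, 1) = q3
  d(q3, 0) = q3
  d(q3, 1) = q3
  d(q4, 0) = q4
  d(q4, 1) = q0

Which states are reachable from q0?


BFS from q0:
  layer 0: {q0}
  layer 1: {q3}

{q0, q3}


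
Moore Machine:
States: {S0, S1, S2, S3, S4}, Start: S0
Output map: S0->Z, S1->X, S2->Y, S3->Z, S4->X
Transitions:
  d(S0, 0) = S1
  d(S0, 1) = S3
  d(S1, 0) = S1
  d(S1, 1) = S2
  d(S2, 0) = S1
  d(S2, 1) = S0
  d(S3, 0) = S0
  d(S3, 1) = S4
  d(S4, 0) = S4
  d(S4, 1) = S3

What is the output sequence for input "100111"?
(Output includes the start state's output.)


Start: S0 (output Z)
  --1--> S3 (output Z)
  --0--> S0 (output Z)
  --0--> S1 (output X)
  --1--> S2 (output Y)
  --1--> S0 (output Z)
  --1--> S3 (output Z)

"ZZZXYZZ"


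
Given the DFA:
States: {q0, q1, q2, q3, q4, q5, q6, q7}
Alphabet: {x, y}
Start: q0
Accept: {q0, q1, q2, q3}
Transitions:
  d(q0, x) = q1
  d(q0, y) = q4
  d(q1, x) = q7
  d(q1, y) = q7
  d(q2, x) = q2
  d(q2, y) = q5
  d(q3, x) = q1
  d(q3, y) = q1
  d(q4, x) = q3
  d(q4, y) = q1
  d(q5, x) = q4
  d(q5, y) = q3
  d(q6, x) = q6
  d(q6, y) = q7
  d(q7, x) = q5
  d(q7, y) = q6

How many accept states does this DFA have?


Accept states listed: {q0, q1, q2, q3}
Counting: q0(1) q1(2) q2(3) q3(4)

4


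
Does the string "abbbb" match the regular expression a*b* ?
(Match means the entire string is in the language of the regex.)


|string| = 5; first = 'a'; last = 'b'

Yes, "abbbb" matches a*b*


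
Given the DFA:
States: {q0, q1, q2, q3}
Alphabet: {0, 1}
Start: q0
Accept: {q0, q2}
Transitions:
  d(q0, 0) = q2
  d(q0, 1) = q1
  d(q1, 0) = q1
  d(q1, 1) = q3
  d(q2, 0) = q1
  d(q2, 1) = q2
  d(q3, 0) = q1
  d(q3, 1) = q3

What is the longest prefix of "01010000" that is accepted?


Run the DFA, marking each prefix where the state is accepting:
  "" -> q0 [accept]
  "0" -> q2 [accept]
  "01" -> q2 [accept]
  "010" -> q1 [reject]
  "0101" -> q3 [reject]
  "01010" -> q1 [reject]
  "010100" -> q1 [reject]
  "0101000" -> q1 [reject]
  "01010000" -> q1 [reject]

"01"


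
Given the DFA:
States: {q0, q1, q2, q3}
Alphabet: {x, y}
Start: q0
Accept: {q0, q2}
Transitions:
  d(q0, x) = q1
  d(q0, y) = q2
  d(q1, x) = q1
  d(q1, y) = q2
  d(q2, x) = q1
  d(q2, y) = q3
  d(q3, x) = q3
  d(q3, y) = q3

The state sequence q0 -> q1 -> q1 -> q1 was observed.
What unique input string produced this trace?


Trace back each transition to find the symbol:
  q0 --[x]--> q1
  q1 --[x]--> q1
  q1 --[x]--> q1

"xxx"


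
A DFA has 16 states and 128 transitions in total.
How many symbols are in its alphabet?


Each state has exactly one transition per symbol.
|alphabet| = transitions / states = 128 / 16 = 8

8


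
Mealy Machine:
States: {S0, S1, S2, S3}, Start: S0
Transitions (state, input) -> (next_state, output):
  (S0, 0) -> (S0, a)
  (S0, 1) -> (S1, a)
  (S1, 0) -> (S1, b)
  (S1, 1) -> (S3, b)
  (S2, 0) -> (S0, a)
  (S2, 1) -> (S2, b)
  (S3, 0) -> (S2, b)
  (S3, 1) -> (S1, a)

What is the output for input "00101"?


Step-by-step:
  (S0, 0) -> (S0, a)
  (S0, 0) -> (S0, a)
  (S0, 1) -> (S1, a)
  (S1, 0) -> (S1, b)
  (S1, 1) -> (S3, b)

"aaabb"


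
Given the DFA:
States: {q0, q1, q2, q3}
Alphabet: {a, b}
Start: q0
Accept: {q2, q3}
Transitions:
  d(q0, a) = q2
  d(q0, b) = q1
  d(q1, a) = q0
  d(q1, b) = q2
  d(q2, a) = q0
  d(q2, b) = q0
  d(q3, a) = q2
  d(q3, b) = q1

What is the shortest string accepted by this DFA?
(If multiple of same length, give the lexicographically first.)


BFS by string length (lex-first path to each state shown):
  len 0: q0<-""
  len 1: q1<-"b", q2<-"a"
Found accept state at length 1.

"a"


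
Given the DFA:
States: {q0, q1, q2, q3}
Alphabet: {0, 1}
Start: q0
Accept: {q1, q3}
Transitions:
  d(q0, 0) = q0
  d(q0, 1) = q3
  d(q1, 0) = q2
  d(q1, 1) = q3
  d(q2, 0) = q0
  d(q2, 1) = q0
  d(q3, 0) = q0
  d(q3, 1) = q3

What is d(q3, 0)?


Looking up transition d(q3, 0)

q0


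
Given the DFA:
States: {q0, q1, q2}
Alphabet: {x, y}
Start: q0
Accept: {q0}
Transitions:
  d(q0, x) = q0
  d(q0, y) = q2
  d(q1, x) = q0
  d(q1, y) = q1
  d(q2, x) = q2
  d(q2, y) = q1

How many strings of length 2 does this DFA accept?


Enumerating all length-2 strings:
  "xx" -> q0 [accept]
  "xy" -> q2 [reject]
  "yx" -> q2 [reject]
  "yy" -> q1 [reject]

1 out of 4


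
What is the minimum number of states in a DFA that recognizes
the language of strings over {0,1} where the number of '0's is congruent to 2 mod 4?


States track (count of '0') mod 4.
Need 4 states: one per remainder 0..3; accept = remainder 2.

4


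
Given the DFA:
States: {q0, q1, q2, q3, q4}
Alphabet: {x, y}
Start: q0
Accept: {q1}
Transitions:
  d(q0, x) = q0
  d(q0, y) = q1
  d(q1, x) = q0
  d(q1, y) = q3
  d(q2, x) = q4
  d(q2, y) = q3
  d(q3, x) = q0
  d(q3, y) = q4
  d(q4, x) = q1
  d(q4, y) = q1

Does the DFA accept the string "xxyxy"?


Trace: q0 -> q0 -> q0 -> q1 -> q0 -> q1
Final state: q1
Accept states: {q1}

Yes, accepted (final state q1 is an accept state)


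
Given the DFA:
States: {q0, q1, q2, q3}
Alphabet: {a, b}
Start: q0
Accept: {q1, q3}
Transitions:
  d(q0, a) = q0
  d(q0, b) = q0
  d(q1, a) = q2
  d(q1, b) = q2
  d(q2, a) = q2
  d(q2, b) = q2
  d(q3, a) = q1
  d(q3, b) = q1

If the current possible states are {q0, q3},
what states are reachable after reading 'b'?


Apply transition on 'b' from each current state:
  d(q0, b) = q0
  d(q3, b) = q1

{q0, q1}


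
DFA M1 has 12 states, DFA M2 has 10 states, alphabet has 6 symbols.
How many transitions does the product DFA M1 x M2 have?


Product DFA has 12 * 10 = 120 states.
Each has 6 transitions: 120 * 6 = 720

720


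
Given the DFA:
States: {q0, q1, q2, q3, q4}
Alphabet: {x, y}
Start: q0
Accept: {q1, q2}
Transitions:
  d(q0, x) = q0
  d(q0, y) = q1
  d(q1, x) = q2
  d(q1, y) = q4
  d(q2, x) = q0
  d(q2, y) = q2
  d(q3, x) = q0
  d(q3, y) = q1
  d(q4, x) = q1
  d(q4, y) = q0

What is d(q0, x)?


Looking up transition d(q0, x)

q0


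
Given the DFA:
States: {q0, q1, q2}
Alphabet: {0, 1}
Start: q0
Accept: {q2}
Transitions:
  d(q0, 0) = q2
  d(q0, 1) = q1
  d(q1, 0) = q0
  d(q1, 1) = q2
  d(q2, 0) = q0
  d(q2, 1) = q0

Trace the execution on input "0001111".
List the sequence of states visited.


Input: 0001111
d(q0, 0) = q2
d(q2, 0) = q0
d(q0, 0) = q2
d(q2, 1) = q0
d(q0, 1) = q1
d(q1, 1) = q2
d(q2, 1) = q0


q0 -> q2 -> q0 -> q2 -> q0 -> q1 -> q2 -> q0


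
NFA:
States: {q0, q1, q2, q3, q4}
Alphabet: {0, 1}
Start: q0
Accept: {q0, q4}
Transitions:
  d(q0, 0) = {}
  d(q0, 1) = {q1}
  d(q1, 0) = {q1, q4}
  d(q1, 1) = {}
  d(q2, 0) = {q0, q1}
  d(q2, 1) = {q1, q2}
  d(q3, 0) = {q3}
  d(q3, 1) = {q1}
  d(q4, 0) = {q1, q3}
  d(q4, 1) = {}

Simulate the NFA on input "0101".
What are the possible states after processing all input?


Start: {q0}
  --0--> {}
  --1--> {}
  --0--> {}
  --1--> {}

{} (empty set, no valid transitions)


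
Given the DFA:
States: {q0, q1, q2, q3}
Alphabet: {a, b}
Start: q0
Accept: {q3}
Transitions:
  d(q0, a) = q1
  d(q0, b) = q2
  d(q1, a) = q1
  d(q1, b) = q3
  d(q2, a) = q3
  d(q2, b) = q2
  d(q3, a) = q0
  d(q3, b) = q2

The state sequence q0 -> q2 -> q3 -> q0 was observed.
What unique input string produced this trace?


Trace back each transition to find the symbol:
  q0 --[b]--> q2
  q2 --[a]--> q3
  q3 --[a]--> q0

"baa"


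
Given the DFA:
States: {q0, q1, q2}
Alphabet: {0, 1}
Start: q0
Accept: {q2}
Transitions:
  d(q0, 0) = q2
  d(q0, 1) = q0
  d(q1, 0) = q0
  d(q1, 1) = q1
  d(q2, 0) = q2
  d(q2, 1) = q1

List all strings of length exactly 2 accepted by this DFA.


All strings of length 2: 4 total
Accepted: 2

"00", "10"


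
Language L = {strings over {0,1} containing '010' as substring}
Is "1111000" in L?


'010' does not occur

No, "1111000" is not in L


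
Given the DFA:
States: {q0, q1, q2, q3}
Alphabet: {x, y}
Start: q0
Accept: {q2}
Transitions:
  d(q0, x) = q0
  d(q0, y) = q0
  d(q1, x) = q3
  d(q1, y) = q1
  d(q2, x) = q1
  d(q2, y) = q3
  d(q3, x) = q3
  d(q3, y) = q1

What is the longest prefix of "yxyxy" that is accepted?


Run the DFA, marking each prefix where the state is accepting:
  "" -> q0 [reject]
  "y" -> q0 [reject]
  "yx" -> q0 [reject]
  "yxy" -> q0 [reject]
  "yxyx" -> q0 [reject]
  "yxyxy" -> q0 [reject]

No prefix is accepted


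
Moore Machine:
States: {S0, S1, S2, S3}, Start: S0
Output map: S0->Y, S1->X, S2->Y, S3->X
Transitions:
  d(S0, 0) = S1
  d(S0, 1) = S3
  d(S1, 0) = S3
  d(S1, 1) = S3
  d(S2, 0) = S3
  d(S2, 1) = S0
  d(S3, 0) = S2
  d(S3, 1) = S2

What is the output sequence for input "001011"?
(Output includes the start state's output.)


Start: S0 (output Y)
  --0--> S1 (output X)
  --0--> S3 (output X)
  --1--> S2 (output Y)
  --0--> S3 (output X)
  --1--> S2 (output Y)
  --1--> S0 (output Y)

"YXXYXYY"


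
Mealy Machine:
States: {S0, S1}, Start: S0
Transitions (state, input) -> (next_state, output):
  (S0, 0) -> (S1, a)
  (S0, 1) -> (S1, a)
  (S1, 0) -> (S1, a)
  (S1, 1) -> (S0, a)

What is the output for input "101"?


Step-by-step:
  (S0, 1) -> (S1, a)
  (S1, 0) -> (S1, a)
  (S1, 1) -> (S0, a)

"aaa"


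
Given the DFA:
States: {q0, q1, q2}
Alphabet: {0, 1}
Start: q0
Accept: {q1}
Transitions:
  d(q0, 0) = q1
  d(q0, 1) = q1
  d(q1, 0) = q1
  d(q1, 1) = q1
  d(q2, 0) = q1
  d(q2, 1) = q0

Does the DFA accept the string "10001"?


Trace: q0 -> q1 -> q1 -> q1 -> q1 -> q1
Final state: q1
Accept states: {q1}

Yes, accepted (final state q1 is an accept state)


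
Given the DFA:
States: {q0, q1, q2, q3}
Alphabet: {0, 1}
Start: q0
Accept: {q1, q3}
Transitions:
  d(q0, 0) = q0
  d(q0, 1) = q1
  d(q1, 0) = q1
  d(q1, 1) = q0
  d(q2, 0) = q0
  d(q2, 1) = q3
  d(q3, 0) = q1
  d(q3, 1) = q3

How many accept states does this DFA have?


Accept states listed: {q1, q3}
Counting: q1(1) q3(2)

2


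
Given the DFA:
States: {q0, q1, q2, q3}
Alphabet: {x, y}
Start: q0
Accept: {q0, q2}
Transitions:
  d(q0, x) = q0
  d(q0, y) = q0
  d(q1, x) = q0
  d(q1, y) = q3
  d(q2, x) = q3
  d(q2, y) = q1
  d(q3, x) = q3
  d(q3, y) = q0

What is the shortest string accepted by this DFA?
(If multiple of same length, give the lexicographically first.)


BFS by string length (lex-first path to each state shown):
  len 0: q0<-""
Found accept state at length 0.

"" (empty string)


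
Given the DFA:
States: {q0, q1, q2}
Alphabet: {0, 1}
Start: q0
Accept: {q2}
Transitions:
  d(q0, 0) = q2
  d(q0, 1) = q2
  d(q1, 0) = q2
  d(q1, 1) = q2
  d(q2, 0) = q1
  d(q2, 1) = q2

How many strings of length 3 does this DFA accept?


Enumerating all length-3 strings:
  "000" -> q2 [accept]
  "001" -> q2 [accept]
  "010" -> q1 [reject]
  "011" -> q2 [accept]
  "100" -> q2 [accept]
  "101" -> q2 [accept]
  "110" -> q1 [reject]
  "111" -> q2 [accept]

6 out of 8


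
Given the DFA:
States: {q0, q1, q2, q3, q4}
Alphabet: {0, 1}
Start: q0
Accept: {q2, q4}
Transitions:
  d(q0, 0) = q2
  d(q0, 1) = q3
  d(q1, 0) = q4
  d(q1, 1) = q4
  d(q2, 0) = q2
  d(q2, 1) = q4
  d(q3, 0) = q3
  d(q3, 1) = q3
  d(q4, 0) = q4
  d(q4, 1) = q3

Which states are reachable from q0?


BFS from q0:
  layer 0: {q0}
  layer 1: {q2, q3}
  layer 2: {q4}

{q0, q2, q3, q4}


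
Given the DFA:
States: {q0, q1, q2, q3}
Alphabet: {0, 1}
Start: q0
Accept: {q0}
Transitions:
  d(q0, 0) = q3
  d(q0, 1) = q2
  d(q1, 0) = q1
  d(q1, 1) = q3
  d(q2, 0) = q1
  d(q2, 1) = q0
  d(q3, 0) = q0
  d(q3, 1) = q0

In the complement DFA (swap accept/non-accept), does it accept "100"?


Trace: q0 -> q2 -> q1 -> q1
Final: q1
Original accept: {q0}
Complement: q1 is not in original accept

Yes, complement accepts (original rejects)


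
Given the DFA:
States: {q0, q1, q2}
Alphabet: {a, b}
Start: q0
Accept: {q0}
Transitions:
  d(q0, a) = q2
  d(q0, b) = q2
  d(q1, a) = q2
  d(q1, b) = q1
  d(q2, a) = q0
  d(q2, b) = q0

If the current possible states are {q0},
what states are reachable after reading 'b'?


Apply transition on 'b' from each current state:
  d(q0, b) = q2

{q2}


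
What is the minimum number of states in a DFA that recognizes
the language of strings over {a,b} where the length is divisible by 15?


States track (length) mod 15.
Need 15 states: one per remainder 0..14; accept = remainder 0.

15


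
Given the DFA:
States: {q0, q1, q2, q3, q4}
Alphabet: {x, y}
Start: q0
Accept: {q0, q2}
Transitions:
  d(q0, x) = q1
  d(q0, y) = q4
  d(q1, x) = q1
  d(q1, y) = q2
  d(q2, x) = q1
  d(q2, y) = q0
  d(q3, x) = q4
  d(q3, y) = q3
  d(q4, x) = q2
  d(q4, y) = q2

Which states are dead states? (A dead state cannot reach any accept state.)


Forward reachability from each state:
  q0 -> reaches accept state q0 (live)
  q1 -> reaches accept state q0 (live)
  q2 -> reaches accept state q0 (live)
  q3 -> reaches accept state q0 (live)
  q4 -> reaches accept state q0 (live)

None (all states can reach an accept state)


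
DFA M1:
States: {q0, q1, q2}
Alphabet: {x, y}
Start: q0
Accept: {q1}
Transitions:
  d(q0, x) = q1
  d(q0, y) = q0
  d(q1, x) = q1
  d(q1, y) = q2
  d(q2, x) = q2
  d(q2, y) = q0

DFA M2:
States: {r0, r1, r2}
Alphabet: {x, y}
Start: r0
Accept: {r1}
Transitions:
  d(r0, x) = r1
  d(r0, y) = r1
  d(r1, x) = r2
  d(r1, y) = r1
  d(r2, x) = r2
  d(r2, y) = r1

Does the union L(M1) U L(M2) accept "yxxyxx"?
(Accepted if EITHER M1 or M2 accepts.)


M1: final=q2 accepted=False
M2: final=r2 accepted=False

No, union rejects (neither accepts)


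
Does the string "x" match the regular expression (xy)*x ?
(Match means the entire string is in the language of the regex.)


|string| = 1; first = 'x'; last = 'x'

Yes, "x" matches (xy)*x


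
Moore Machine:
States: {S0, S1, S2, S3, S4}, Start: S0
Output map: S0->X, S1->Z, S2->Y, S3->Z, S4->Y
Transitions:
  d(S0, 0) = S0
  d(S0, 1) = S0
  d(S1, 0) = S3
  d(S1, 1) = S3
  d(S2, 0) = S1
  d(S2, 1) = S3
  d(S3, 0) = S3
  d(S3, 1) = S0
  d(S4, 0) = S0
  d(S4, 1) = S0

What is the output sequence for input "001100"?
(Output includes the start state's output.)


Start: S0 (output X)
  --0--> S0 (output X)
  --0--> S0 (output X)
  --1--> S0 (output X)
  --1--> S0 (output X)
  --0--> S0 (output X)
  --0--> S0 (output X)

"XXXXXXX"


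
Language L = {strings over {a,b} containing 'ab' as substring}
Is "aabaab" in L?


'ab' occurs at index 1

Yes, "aabaab" is in L


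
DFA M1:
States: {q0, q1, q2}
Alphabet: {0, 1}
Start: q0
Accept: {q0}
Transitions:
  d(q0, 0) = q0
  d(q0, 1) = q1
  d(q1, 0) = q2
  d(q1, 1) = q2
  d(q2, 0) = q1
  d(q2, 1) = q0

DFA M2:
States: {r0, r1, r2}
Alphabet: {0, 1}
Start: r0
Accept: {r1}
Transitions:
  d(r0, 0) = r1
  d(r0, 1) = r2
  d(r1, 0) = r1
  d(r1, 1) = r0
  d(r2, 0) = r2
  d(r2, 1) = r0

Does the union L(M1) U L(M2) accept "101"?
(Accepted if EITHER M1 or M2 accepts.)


M1: final=q0 accepted=True
M2: final=r0 accepted=False

Yes, union accepts


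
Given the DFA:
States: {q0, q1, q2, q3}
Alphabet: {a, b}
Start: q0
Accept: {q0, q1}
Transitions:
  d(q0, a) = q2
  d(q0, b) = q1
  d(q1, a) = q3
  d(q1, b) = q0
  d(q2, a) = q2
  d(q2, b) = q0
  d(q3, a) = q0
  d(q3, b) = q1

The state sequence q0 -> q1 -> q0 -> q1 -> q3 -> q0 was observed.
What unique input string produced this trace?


Trace back each transition to find the symbol:
  q0 --[b]--> q1
  q1 --[b]--> q0
  q0 --[b]--> q1
  q1 --[a]--> q3
  q3 --[a]--> q0

"bbbaa"


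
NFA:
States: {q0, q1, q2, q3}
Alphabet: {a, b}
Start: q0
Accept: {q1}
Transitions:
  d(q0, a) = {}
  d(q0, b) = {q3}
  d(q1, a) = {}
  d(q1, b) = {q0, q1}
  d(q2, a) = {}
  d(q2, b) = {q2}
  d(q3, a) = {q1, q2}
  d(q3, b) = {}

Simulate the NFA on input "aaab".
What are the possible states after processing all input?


Start: {q0}
  --a--> {}
  --a--> {}
  --a--> {}
  --b--> {}

{} (empty set, no valid transitions)


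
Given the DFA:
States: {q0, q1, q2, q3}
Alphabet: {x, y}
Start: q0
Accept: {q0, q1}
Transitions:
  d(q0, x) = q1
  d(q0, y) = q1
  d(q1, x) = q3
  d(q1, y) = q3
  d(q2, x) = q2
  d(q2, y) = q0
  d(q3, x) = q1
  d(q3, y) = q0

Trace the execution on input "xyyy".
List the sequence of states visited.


Input: xyyy
d(q0, x) = q1
d(q1, y) = q3
d(q3, y) = q0
d(q0, y) = q1


q0 -> q1 -> q3 -> q0 -> q1


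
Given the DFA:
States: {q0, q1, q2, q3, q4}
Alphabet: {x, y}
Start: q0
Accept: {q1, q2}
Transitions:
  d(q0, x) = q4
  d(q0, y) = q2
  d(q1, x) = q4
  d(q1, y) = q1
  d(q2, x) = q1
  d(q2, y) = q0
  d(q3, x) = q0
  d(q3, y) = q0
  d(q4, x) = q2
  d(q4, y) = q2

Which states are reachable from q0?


BFS from q0:
  layer 0: {q0}
  layer 1: {q2, q4}
  layer 2: {q1}

{q0, q1, q2, q4}


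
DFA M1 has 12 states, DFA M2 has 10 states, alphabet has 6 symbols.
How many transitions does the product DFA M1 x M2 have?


Product DFA has 12 * 10 = 120 states.
Each has 6 transitions: 120 * 6 = 720

720


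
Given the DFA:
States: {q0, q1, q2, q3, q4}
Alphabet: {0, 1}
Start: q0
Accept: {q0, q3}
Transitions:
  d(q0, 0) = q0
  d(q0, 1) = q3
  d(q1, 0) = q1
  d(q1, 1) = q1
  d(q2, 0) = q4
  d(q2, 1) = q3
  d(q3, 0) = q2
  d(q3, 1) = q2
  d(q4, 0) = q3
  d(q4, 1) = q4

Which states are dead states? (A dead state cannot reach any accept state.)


Forward reachability from each state:
  q0 -> reaches accept state q0 (live)
  q1 -> reaches {q1}, no accept state (dead)
  q2 -> reaches accept state q3 (live)
  q3 -> reaches accept state q3 (live)
  q4 -> reaches accept state q3 (live)

{q1}


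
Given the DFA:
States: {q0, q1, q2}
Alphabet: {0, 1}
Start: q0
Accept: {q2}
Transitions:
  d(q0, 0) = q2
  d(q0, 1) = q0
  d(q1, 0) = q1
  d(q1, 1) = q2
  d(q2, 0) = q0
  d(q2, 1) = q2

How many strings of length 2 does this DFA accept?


Enumerating all length-2 strings:
  "00" -> q0 [reject]
  "01" -> q2 [accept]
  "10" -> q2 [accept]
  "11" -> q0 [reject]

2 out of 4


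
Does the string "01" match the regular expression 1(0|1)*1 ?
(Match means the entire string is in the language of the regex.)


|string| = 2; first = '0'; last = '1'

No, "01" does not match 1(0|1)*1


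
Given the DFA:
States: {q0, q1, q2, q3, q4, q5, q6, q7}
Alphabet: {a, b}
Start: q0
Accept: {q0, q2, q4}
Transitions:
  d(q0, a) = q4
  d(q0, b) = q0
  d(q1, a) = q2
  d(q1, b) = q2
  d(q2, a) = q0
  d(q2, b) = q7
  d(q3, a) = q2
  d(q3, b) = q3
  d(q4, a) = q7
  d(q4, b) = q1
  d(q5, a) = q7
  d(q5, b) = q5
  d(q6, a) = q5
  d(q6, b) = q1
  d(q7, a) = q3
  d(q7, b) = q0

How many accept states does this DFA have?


Accept states listed: {q0, q2, q4}
Counting: q0(1) q2(2) q4(3)

3


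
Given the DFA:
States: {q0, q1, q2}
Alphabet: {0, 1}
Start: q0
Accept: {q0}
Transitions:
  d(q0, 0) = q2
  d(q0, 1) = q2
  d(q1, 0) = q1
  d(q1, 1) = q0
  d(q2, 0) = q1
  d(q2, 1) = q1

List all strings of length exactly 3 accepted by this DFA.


All strings of length 3: 8 total
Accepted: 4

"001", "011", "101", "111"


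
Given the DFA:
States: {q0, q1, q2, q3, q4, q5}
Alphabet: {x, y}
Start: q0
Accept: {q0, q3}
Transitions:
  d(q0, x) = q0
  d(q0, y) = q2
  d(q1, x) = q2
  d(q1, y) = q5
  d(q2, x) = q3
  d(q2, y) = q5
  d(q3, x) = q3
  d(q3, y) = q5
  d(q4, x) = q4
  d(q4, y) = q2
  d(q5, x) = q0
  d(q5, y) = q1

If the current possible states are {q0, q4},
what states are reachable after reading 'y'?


Apply transition on 'y' from each current state:
  d(q0, y) = q2
  d(q4, y) = q2

{q2}


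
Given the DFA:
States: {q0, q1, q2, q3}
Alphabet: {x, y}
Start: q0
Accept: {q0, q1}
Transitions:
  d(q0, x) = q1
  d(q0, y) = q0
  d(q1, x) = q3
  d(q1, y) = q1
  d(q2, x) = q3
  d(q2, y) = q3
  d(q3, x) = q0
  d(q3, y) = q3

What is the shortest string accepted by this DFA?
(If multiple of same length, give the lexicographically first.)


BFS by string length (lex-first path to each state shown):
  len 0: q0<-""
Found accept state at length 0.

"" (empty string)


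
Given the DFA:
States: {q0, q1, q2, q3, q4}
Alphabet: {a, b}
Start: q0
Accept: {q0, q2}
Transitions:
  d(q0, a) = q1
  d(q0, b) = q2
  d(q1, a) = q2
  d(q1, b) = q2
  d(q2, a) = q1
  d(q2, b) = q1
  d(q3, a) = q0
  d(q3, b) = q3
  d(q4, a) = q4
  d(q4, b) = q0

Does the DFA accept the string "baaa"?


Trace: q0 -> q2 -> q1 -> q2 -> q1
Final state: q1
Accept states: {q0, q2}

No, rejected (final state q1 is not an accept state)


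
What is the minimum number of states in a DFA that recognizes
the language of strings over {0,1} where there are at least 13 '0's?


States: count = 0, 1, ..., 12, and a final '>= 13' state.
Total: 13 + 1 = 14. Accept = '>= 13' state.

14


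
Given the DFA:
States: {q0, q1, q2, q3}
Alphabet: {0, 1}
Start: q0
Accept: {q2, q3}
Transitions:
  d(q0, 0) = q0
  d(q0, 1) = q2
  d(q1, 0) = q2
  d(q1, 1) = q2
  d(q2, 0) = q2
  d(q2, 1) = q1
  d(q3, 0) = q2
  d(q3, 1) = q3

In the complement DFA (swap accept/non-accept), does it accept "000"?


Trace: q0 -> q0 -> q0 -> q0
Final: q0
Original accept: {q2, q3}
Complement: q0 is not in original accept

Yes, complement accepts (original rejects)


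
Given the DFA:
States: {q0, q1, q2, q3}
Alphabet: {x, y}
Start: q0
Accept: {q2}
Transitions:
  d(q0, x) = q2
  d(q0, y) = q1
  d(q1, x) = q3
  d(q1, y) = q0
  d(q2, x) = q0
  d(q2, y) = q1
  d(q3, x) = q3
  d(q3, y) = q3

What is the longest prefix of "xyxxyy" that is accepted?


Run the DFA, marking each prefix where the state is accepting:
  "" -> q0 [reject]
  "x" -> q2 [accept]
  "xy" -> q1 [reject]
  "xyx" -> q3 [reject]
  "xyxx" -> q3 [reject]
  "xyxxy" -> q3 [reject]
  "xyxxyy" -> q3 [reject]

"x"


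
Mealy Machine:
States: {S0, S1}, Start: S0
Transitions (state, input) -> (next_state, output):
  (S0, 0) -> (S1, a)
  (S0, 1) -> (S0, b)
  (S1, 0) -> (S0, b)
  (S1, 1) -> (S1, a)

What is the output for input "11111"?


Step-by-step:
  (S0, 1) -> (S0, b)
  (S0, 1) -> (S0, b)
  (S0, 1) -> (S0, b)
  (S0, 1) -> (S0, b)
  (S0, 1) -> (S0, b)

"bbbbb"


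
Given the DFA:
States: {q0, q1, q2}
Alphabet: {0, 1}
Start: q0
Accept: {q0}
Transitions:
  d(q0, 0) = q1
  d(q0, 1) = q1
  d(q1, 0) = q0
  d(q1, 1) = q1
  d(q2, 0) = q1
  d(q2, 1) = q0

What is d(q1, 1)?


Looking up transition d(q1, 1)

q1


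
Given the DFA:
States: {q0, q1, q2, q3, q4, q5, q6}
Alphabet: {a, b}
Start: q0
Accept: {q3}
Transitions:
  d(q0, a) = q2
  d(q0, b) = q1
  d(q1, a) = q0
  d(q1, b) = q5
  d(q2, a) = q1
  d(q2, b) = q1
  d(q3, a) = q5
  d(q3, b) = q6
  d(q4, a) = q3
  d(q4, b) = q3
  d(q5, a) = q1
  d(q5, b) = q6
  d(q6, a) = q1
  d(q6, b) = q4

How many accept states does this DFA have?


Accept states listed: {q3}
Counting: q3(1)

1


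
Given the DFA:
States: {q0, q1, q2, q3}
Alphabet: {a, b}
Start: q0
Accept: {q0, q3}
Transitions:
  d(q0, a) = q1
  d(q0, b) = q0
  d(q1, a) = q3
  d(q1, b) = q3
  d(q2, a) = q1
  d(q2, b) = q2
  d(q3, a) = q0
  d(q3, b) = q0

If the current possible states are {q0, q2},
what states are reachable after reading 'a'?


Apply transition on 'a' from each current state:
  d(q0, a) = q1
  d(q2, a) = q1

{q1}


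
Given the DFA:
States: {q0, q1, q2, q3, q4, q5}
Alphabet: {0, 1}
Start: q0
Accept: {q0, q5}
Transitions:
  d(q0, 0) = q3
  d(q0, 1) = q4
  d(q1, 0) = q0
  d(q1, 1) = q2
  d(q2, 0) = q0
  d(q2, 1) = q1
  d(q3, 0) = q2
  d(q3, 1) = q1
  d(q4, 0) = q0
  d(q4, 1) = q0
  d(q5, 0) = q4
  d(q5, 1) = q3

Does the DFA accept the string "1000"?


Trace: q0 -> q4 -> q0 -> q3 -> q2
Final state: q2
Accept states: {q0, q5}

No, rejected (final state q2 is not an accept state)
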